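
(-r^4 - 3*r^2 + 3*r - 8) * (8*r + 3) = -8*r^5 - 3*r^4 - 24*r^3 + 15*r^2 - 55*r - 24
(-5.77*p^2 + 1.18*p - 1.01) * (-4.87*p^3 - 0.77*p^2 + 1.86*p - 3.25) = 28.0999*p^5 - 1.3037*p^4 - 6.7221*p^3 + 21.725*p^2 - 5.7136*p + 3.2825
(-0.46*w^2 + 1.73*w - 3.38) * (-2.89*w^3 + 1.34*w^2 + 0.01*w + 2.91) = 1.3294*w^5 - 5.6161*w^4 + 12.0818*w^3 - 5.8505*w^2 + 5.0005*w - 9.8358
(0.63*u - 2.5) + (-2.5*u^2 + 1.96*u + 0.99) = -2.5*u^2 + 2.59*u - 1.51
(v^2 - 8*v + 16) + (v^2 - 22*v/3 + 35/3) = 2*v^2 - 46*v/3 + 83/3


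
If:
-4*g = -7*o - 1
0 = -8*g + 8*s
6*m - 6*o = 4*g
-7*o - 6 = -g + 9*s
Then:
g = -5/12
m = -83/126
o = -8/21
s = -5/12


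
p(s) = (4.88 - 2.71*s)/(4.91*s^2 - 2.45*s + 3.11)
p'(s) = (2.45 - 9.82*s)*(4.88 - 2.71*s)/(4.91*s^2 - 2.45*s + 3.11)^2 - 2.71/(4.91*s^2 - 2.45*s + 3.11) = (13.3061*s^2 - 47.9216*s + 3.5279)/(24.1081*s^4 - 24.059*s^3 + 36.5427*s^2 - 15.239*s + 9.6721)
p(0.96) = 0.43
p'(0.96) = -1.08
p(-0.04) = 1.55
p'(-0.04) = 0.53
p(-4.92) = 0.14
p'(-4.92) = 0.03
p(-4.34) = 0.16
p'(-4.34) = 0.04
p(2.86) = -0.08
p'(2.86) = -0.02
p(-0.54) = 1.08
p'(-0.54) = 0.97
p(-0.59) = 1.03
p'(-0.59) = 0.93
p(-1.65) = 0.46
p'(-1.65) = 0.28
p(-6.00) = 0.11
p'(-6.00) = 0.02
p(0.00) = 1.57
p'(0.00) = 0.36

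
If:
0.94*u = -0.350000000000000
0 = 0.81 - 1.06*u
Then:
No Solution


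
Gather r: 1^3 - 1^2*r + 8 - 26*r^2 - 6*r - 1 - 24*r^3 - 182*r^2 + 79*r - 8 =-24*r^3 - 208*r^2 + 72*r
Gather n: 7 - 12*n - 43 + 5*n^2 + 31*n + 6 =5*n^2 + 19*n - 30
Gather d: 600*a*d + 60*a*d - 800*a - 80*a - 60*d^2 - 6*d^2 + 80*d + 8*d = -880*a - 66*d^2 + d*(660*a + 88)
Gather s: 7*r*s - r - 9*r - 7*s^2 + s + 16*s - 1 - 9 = -10*r - 7*s^2 + s*(7*r + 17) - 10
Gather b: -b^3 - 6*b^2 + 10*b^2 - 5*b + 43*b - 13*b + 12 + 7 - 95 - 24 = -b^3 + 4*b^2 + 25*b - 100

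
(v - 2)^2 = v^2 - 4*v + 4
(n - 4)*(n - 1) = n^2 - 5*n + 4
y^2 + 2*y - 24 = (y - 4)*(y + 6)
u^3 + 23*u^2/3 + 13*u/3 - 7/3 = (u - 1/3)*(u + 1)*(u + 7)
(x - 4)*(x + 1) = x^2 - 3*x - 4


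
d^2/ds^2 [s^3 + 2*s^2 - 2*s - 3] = 6*s + 4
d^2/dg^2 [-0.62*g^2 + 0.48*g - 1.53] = -1.24000000000000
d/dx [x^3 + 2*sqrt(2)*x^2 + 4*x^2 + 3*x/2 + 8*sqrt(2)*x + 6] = 3*x^2 + 4*sqrt(2)*x + 8*x + 3/2 + 8*sqrt(2)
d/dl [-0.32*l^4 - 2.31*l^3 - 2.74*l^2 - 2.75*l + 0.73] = -1.28*l^3 - 6.93*l^2 - 5.48*l - 2.75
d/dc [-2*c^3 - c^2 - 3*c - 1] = -6*c^2 - 2*c - 3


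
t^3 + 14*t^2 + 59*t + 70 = (t + 2)*(t + 5)*(t + 7)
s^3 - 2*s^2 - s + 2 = (s - 2)*(s - 1)*(s + 1)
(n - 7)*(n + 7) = n^2 - 49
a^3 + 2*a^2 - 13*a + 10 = (a - 2)*(a - 1)*(a + 5)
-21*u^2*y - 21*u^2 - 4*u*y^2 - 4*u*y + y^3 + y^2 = (-7*u + y)*(3*u + y)*(y + 1)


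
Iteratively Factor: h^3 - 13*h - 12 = (h + 3)*(h^2 - 3*h - 4) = (h + 1)*(h + 3)*(h - 4)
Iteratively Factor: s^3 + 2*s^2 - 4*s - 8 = (s + 2)*(s^2 - 4) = (s + 2)^2*(s - 2)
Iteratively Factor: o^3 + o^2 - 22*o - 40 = (o - 5)*(o^2 + 6*o + 8) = (o - 5)*(o + 4)*(o + 2)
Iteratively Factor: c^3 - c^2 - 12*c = (c)*(c^2 - c - 12) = c*(c + 3)*(c - 4)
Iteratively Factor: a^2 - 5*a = (a)*(a - 5)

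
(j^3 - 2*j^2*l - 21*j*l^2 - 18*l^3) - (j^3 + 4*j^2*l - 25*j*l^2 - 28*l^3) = -6*j^2*l + 4*j*l^2 + 10*l^3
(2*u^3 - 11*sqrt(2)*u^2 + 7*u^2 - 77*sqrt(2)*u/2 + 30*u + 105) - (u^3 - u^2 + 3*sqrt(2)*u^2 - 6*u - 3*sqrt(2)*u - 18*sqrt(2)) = u^3 - 14*sqrt(2)*u^2 + 8*u^2 - 71*sqrt(2)*u/2 + 36*u + 18*sqrt(2) + 105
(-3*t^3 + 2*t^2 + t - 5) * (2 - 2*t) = 6*t^4 - 10*t^3 + 2*t^2 + 12*t - 10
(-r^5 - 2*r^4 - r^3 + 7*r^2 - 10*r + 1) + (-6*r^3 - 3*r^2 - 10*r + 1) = -r^5 - 2*r^4 - 7*r^3 + 4*r^2 - 20*r + 2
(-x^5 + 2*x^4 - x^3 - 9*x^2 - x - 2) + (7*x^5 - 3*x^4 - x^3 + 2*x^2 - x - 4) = 6*x^5 - x^4 - 2*x^3 - 7*x^2 - 2*x - 6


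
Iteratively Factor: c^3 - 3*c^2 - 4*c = (c)*(c^2 - 3*c - 4) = c*(c - 4)*(c + 1)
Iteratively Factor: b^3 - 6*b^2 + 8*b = (b - 4)*(b^2 - 2*b) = b*(b - 4)*(b - 2)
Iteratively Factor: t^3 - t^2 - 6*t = (t)*(t^2 - t - 6) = t*(t + 2)*(t - 3)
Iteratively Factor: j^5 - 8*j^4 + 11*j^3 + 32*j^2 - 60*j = (j - 2)*(j^4 - 6*j^3 - j^2 + 30*j) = (j - 5)*(j - 2)*(j^3 - j^2 - 6*j) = (j - 5)*(j - 3)*(j - 2)*(j^2 + 2*j) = (j - 5)*(j - 3)*(j - 2)*(j + 2)*(j)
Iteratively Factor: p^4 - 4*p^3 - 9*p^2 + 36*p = (p)*(p^3 - 4*p^2 - 9*p + 36) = p*(p + 3)*(p^2 - 7*p + 12) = p*(p - 4)*(p + 3)*(p - 3)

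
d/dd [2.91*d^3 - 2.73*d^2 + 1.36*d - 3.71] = 8.73*d^2 - 5.46*d + 1.36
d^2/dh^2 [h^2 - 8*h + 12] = 2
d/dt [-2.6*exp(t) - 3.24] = -2.6*exp(t)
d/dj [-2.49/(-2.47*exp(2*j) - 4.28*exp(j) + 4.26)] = (-12.3006*exp(j) - 10.6572)*exp(j)/(2.47*exp(2*j) + 4.28*exp(j) - 4.26)^2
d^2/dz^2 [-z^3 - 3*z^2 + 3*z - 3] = -6*z - 6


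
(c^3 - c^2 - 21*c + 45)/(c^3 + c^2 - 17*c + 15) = (c - 3)/(c - 1)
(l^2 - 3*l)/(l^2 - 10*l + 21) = l/(l - 7)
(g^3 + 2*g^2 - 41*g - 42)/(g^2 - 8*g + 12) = (g^2 + 8*g + 7)/(g - 2)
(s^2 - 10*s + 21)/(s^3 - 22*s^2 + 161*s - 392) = (s - 3)/(s^2 - 15*s + 56)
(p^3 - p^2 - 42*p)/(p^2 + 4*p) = (p^2 - p - 42)/(p + 4)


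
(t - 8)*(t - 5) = t^2 - 13*t + 40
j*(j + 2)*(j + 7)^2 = j^4 + 16*j^3 + 77*j^2 + 98*j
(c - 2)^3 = c^3 - 6*c^2 + 12*c - 8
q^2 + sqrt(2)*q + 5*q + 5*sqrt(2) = (q + 5)*(q + sqrt(2))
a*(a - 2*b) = a^2 - 2*a*b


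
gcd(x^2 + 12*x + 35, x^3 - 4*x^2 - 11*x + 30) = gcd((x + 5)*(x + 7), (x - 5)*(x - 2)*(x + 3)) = 1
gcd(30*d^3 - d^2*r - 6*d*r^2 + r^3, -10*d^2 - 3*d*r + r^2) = -10*d^2 - 3*d*r + r^2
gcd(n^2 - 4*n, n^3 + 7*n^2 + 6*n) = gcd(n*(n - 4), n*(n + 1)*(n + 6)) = n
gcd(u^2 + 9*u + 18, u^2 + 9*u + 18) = u^2 + 9*u + 18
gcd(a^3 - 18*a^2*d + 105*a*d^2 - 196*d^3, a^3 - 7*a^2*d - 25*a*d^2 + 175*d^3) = a - 7*d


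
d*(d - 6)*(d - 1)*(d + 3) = d^4 - 4*d^3 - 15*d^2 + 18*d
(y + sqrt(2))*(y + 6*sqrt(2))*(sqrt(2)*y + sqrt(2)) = sqrt(2)*y^3 + sqrt(2)*y^2 + 14*y^2 + 14*y + 12*sqrt(2)*y + 12*sqrt(2)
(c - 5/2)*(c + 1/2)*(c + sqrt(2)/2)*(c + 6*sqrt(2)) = c^4 - 2*c^3 + 13*sqrt(2)*c^3/2 - 13*sqrt(2)*c^2 + 19*c^2/4 - 12*c - 65*sqrt(2)*c/8 - 15/2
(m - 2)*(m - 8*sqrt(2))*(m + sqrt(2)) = m^3 - 7*sqrt(2)*m^2 - 2*m^2 - 16*m + 14*sqrt(2)*m + 32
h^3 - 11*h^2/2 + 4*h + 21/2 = (h - 7/2)*(h - 3)*(h + 1)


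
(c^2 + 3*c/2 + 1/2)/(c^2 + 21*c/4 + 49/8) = 4*(2*c^2 + 3*c + 1)/(8*c^2 + 42*c + 49)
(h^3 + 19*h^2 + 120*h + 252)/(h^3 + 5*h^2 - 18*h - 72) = (h^2 + 13*h + 42)/(h^2 - h - 12)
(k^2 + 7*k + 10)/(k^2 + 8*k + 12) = (k + 5)/(k + 6)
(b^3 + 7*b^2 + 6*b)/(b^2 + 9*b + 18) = b*(b + 1)/(b + 3)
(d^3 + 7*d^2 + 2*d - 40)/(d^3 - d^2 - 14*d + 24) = (d + 5)/(d - 3)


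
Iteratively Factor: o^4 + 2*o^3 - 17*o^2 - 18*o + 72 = (o + 4)*(o^3 - 2*o^2 - 9*o + 18) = (o + 3)*(o + 4)*(o^2 - 5*o + 6) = (o - 3)*(o + 3)*(o + 4)*(o - 2)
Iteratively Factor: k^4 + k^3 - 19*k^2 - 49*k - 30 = (k + 3)*(k^3 - 2*k^2 - 13*k - 10) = (k + 2)*(k + 3)*(k^2 - 4*k - 5) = (k - 5)*(k + 2)*(k + 3)*(k + 1)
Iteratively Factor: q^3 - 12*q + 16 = (q + 4)*(q^2 - 4*q + 4) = (q - 2)*(q + 4)*(q - 2)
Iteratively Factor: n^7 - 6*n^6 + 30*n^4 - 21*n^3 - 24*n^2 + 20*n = (n + 1)*(n^6 - 7*n^5 + 7*n^4 + 23*n^3 - 44*n^2 + 20*n) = (n - 5)*(n + 1)*(n^5 - 2*n^4 - 3*n^3 + 8*n^2 - 4*n) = n*(n - 5)*(n + 1)*(n^4 - 2*n^3 - 3*n^2 + 8*n - 4) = n*(n - 5)*(n + 1)*(n + 2)*(n^3 - 4*n^2 + 5*n - 2) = n*(n - 5)*(n - 2)*(n + 1)*(n + 2)*(n^2 - 2*n + 1) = n*(n - 5)*(n - 2)*(n - 1)*(n + 1)*(n + 2)*(n - 1)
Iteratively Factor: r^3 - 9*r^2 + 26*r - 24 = (r - 3)*(r^2 - 6*r + 8) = (r - 4)*(r - 3)*(r - 2)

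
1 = 1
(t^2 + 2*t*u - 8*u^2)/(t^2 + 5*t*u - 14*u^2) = (t + 4*u)/(t + 7*u)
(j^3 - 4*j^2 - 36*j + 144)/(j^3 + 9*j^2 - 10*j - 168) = (j - 6)/(j + 7)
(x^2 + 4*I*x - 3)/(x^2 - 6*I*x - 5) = (-x^2 - 4*I*x + 3)/(-x^2 + 6*I*x + 5)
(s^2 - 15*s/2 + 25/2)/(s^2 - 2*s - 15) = (s - 5/2)/(s + 3)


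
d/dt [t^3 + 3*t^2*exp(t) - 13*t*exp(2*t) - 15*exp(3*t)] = 3*t^2*exp(t) + 3*t^2 - 26*t*exp(2*t) + 6*t*exp(t) - 45*exp(3*t) - 13*exp(2*t)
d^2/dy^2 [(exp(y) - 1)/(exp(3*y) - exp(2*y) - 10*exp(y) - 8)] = (4*exp(6*y) - 12*exp(5*y) + 52*exp(4*y) + 110*exp(3*y) - 150*exp(2*y) - 148*exp(y) + 144)*exp(y)/(exp(9*y) - 3*exp(8*y) - 27*exp(7*y) + 35*exp(6*y) + 318*exp(5*y) + 156*exp(4*y) - 1288*exp(3*y) - 2592*exp(2*y) - 1920*exp(y) - 512)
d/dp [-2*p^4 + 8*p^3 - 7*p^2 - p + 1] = -8*p^3 + 24*p^2 - 14*p - 1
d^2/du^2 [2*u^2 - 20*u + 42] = 4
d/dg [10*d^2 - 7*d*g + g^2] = -7*d + 2*g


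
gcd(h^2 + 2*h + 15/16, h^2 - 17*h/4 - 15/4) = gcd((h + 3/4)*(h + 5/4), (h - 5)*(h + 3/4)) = h + 3/4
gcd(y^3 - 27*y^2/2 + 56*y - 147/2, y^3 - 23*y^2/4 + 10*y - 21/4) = y - 3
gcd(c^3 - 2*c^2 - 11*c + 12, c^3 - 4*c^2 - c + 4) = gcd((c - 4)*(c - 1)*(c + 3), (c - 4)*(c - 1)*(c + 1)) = c^2 - 5*c + 4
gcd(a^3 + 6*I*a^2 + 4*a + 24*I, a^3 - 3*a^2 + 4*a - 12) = a^2 + 4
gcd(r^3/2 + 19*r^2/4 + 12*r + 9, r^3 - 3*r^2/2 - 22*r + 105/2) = 1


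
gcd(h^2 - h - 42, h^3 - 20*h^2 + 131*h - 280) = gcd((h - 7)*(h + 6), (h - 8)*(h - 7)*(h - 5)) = h - 7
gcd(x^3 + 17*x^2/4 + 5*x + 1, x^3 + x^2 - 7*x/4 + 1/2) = x + 2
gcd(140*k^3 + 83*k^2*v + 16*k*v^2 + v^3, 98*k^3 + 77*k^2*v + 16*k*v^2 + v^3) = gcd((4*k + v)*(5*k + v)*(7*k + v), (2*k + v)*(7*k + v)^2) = 7*k + v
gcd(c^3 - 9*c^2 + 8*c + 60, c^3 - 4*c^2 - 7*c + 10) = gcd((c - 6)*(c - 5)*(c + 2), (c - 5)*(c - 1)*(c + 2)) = c^2 - 3*c - 10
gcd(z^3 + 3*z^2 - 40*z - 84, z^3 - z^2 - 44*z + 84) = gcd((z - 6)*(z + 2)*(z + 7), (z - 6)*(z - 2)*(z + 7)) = z^2 + z - 42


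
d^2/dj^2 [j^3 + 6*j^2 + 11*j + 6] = 6*j + 12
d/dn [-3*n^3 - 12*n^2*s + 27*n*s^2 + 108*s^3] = -9*n^2 - 24*n*s + 27*s^2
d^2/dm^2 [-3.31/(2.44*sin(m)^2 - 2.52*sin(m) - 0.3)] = (-78.825664*sin(m)^4 + 61.057584*sin(m)^3 + 87.526992*sin(m)^2 - 119.612808*sin(m) + 46.885488)/(-2.44*sin(m)^2 + 2.52*sin(m) + 0.3)^3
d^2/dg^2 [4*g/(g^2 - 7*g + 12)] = 8*(g*(2*g - 7)^2 + (7 - 3*g)*(g^2 - 7*g + 12))/(g^2 - 7*g + 12)^3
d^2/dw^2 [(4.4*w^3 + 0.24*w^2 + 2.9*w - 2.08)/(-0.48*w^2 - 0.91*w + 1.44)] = (-7.105427357601e-15*w^4 - 14.496496*w^3 + 36.474624*w^2 - 61.318656*w - 2.27536)/(0.110592*w^6 + 0.628992*w^5 + 0.197136*w^4 - 3.020381*w^3 - 0.591408000000001*w^2 + 5.660928*w - 2.985984)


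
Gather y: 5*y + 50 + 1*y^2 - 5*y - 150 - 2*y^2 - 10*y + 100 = -y^2 - 10*y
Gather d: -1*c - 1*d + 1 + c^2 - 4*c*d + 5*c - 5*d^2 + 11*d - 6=c^2 + 4*c - 5*d^2 + d*(10 - 4*c) - 5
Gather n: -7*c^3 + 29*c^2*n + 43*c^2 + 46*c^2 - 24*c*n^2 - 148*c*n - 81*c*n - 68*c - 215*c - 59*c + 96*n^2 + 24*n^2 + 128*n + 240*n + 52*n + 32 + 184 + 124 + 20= -7*c^3 + 89*c^2 - 342*c + n^2*(120 - 24*c) + n*(29*c^2 - 229*c + 420) + 360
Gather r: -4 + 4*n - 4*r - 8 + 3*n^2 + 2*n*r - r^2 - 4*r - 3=3*n^2 + 4*n - r^2 + r*(2*n - 8) - 15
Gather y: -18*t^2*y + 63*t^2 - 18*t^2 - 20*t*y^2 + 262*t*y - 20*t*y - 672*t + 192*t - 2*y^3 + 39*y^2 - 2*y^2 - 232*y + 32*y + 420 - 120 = 45*t^2 - 480*t - 2*y^3 + y^2*(37 - 20*t) + y*(-18*t^2 + 242*t - 200) + 300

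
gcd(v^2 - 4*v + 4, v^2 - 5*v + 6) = v - 2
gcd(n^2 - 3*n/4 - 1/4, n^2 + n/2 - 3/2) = n - 1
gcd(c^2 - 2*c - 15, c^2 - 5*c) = c - 5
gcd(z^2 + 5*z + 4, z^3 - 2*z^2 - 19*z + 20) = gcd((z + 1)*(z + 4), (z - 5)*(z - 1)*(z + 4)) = z + 4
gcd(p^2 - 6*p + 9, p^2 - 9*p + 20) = 1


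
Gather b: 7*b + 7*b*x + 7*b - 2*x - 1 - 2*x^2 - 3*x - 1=b*(7*x + 14) - 2*x^2 - 5*x - 2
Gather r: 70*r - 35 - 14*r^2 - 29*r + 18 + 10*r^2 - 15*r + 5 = -4*r^2 + 26*r - 12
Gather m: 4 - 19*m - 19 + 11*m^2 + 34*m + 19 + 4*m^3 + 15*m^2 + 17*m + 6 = 4*m^3 + 26*m^2 + 32*m + 10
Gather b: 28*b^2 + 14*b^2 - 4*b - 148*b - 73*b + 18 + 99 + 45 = 42*b^2 - 225*b + 162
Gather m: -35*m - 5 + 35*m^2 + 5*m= 35*m^2 - 30*m - 5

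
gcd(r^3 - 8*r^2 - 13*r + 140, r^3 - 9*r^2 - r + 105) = r^2 - 12*r + 35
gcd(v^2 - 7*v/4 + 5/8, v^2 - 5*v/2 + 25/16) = v - 5/4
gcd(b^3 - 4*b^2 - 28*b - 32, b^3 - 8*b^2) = b - 8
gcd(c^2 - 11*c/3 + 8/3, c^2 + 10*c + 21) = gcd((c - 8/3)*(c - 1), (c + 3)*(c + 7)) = 1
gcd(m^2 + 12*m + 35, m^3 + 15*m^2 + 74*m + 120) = m + 5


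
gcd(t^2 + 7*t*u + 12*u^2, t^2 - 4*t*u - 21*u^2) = t + 3*u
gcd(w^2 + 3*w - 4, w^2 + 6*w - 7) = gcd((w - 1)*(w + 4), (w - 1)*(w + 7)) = w - 1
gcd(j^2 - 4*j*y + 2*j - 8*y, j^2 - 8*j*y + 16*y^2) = -j + 4*y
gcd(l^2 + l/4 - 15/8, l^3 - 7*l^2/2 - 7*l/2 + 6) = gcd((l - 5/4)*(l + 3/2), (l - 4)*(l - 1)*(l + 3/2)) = l + 3/2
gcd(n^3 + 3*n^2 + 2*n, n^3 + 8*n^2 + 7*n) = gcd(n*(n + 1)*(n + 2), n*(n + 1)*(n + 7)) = n^2 + n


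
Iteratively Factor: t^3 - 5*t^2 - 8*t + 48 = (t + 3)*(t^2 - 8*t + 16) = (t - 4)*(t + 3)*(t - 4)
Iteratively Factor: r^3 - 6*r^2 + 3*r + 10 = (r + 1)*(r^2 - 7*r + 10) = (r - 5)*(r + 1)*(r - 2)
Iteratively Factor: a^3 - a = (a + 1)*(a^2 - a) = (a - 1)*(a + 1)*(a)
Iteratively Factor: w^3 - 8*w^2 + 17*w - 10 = (w - 1)*(w^2 - 7*w + 10) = (w - 2)*(w - 1)*(w - 5)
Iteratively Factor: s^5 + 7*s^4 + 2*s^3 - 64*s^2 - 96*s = (s + 4)*(s^4 + 3*s^3 - 10*s^2 - 24*s) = (s - 3)*(s + 4)*(s^3 + 6*s^2 + 8*s) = (s - 3)*(s + 4)^2*(s^2 + 2*s) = (s - 3)*(s + 2)*(s + 4)^2*(s)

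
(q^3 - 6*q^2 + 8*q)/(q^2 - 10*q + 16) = q*(q - 4)/(q - 8)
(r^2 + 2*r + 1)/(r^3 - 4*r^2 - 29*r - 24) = (r + 1)/(r^2 - 5*r - 24)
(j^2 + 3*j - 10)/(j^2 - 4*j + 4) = (j + 5)/(j - 2)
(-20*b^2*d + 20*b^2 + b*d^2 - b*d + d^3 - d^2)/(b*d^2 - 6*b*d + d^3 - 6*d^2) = (-20*b^2*d + 20*b^2 + b*d^2 - b*d + d^3 - d^2)/(d*(b*d - 6*b + d^2 - 6*d))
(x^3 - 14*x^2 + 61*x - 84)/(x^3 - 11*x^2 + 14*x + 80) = (x^3 - 14*x^2 + 61*x - 84)/(x^3 - 11*x^2 + 14*x + 80)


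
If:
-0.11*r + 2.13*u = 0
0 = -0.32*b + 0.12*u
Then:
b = 0.375*u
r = 19.3636363636364*u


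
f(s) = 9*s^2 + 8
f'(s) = 18*s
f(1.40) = 25.64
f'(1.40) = 25.20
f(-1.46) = 27.18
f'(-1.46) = -26.28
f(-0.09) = 8.07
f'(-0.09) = -1.62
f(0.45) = 9.82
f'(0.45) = 8.10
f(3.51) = 118.88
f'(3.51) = 63.18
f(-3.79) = 137.28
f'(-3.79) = -68.22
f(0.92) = 15.62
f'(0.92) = 16.56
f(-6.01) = 333.08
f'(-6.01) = -108.18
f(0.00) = 8.00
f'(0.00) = 0.00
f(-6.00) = 332.00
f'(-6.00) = -108.00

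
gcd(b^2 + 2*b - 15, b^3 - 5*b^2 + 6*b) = b - 3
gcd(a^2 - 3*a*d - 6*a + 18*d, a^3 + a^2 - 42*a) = a - 6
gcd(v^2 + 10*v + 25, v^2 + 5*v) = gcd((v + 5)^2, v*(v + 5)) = v + 5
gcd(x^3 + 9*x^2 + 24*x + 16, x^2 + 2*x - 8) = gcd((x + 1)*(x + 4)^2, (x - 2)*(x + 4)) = x + 4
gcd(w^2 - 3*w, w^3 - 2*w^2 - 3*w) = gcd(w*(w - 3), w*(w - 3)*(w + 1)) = w^2 - 3*w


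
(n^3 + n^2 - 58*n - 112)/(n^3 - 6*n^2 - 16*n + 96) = (n^3 + n^2 - 58*n - 112)/(n^3 - 6*n^2 - 16*n + 96)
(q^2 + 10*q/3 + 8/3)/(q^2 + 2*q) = (q + 4/3)/q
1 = 1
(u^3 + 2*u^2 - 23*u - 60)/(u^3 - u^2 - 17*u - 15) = (u + 4)/(u + 1)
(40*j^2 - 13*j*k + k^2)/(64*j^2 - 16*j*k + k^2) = (5*j - k)/(8*j - k)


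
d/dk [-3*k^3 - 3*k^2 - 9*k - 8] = -9*k^2 - 6*k - 9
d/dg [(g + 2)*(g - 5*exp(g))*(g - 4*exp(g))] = -9*g^2*exp(g) + 3*g^2 + 40*g*exp(2*g) - 36*g*exp(g) + 4*g + 100*exp(2*g) - 18*exp(g)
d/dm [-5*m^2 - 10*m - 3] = -10*m - 10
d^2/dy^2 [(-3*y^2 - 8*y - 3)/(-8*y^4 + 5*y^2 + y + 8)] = 2*(576*y^8 + 3072*y^7 + 2040*y^6 - 816*y^5 + 1416*y^4 + 5257*y^3 + 1017*y^2 - 915*y + 11)/(512*y^12 - 960*y^10 - 192*y^9 - 936*y^8 + 240*y^7 + 1819*y^6 + 309*y^5 + 921*y^4 - 241*y^3 - 984*y^2 - 192*y - 512)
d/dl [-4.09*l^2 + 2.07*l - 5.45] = 2.07 - 8.18*l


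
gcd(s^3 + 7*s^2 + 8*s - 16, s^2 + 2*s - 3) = s - 1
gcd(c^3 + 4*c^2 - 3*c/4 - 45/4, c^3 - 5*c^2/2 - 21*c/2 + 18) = c^2 + 3*c/2 - 9/2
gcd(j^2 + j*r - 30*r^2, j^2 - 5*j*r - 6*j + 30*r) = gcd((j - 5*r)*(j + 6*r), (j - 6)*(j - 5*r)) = -j + 5*r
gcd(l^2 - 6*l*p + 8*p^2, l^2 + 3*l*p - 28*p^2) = -l + 4*p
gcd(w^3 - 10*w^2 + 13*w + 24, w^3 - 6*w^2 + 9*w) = w - 3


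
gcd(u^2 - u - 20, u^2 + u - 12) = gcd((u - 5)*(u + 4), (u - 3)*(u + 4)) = u + 4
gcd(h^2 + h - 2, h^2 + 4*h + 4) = h + 2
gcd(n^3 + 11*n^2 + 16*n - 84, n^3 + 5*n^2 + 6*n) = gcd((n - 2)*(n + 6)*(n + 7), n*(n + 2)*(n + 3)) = 1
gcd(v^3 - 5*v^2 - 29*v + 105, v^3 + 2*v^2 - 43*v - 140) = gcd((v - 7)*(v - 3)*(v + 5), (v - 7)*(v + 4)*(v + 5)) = v^2 - 2*v - 35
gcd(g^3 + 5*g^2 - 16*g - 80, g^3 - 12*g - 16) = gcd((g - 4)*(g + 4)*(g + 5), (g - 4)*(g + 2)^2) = g - 4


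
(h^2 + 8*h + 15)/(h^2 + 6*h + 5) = (h + 3)/(h + 1)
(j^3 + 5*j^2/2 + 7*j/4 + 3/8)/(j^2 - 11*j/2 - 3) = (j^2 + 2*j + 3/4)/(j - 6)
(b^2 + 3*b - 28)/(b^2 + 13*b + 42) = (b - 4)/(b + 6)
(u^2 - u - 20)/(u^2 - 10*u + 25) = (u + 4)/(u - 5)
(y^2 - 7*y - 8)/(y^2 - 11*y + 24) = (y + 1)/(y - 3)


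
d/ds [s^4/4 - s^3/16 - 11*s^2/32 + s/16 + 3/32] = s^3 - 3*s^2/16 - 11*s/16 + 1/16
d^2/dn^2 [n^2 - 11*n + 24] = 2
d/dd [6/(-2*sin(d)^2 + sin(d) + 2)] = 6*(4*sin(d) - 1)*cos(d)/(sin(d) + cos(2*d) + 1)^2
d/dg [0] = 0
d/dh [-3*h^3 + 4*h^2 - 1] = h*(8 - 9*h)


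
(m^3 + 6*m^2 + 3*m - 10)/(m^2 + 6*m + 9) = (m^3 + 6*m^2 + 3*m - 10)/(m^2 + 6*m + 9)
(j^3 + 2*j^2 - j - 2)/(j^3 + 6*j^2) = (j^3 + 2*j^2 - j - 2)/(j^2*(j + 6))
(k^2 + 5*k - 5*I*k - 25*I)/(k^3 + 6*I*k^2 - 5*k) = (k^2 + 5*k*(1 - I) - 25*I)/(k*(k^2 + 6*I*k - 5))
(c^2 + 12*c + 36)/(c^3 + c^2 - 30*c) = (c + 6)/(c*(c - 5))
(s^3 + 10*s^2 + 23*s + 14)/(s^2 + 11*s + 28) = (s^2 + 3*s + 2)/(s + 4)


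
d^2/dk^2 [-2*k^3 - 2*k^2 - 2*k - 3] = -12*k - 4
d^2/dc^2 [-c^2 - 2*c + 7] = -2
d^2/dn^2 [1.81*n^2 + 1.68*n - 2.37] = 3.62000000000000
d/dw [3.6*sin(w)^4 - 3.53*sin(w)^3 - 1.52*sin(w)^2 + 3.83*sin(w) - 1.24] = (14.4*sin(w)^3 - 10.59*sin(w)^2 - 3.04*sin(w) + 3.83)*cos(w)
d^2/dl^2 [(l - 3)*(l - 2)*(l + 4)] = 6*l - 2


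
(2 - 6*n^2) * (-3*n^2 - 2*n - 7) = 18*n^4 + 12*n^3 + 36*n^2 - 4*n - 14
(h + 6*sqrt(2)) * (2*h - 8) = 2*h^2 - 8*h + 12*sqrt(2)*h - 48*sqrt(2)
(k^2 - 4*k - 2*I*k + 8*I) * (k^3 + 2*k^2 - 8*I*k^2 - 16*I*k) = k^5 - 2*k^4 - 10*I*k^4 - 24*k^3 + 20*I*k^3 + 32*k^2 + 80*I*k^2 + 128*k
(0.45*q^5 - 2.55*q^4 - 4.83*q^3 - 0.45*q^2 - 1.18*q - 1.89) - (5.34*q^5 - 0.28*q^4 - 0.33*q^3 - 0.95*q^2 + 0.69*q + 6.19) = -4.89*q^5 - 2.27*q^4 - 4.5*q^3 + 0.5*q^2 - 1.87*q - 8.08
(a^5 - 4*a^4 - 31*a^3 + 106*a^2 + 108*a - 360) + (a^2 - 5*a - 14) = a^5 - 4*a^4 - 31*a^3 + 107*a^2 + 103*a - 374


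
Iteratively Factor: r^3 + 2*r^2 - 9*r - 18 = (r + 3)*(r^2 - r - 6) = (r - 3)*(r + 3)*(r + 2)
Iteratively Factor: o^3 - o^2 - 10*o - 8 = (o - 4)*(o^2 + 3*o + 2) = (o - 4)*(o + 2)*(o + 1)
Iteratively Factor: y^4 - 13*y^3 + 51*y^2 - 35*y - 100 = (y - 4)*(y^3 - 9*y^2 + 15*y + 25) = (y - 4)*(y + 1)*(y^2 - 10*y + 25) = (y - 5)*(y - 4)*(y + 1)*(y - 5)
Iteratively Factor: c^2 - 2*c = (c - 2)*(c)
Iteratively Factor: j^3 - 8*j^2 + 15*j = (j - 3)*(j^2 - 5*j) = j*(j - 3)*(j - 5)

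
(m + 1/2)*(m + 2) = m^2 + 5*m/2 + 1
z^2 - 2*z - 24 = (z - 6)*(z + 4)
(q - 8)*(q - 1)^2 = q^3 - 10*q^2 + 17*q - 8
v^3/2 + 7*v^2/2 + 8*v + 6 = (v/2 + 1)*(v + 2)*(v + 3)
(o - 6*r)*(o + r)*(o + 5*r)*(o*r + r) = o^4*r + o^3*r - 31*o^2*r^3 - 30*o*r^4 - 31*o*r^3 - 30*r^4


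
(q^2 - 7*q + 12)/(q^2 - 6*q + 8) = (q - 3)/(q - 2)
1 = 1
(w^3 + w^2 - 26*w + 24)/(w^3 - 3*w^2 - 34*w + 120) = (w - 1)/(w - 5)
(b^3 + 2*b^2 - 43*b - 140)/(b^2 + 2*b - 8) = (b^2 - 2*b - 35)/(b - 2)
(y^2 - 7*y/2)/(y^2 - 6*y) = (y - 7/2)/(y - 6)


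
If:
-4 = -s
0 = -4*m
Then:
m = 0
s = 4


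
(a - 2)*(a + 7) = a^2 + 5*a - 14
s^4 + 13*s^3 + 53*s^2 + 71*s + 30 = (s + 1)^2*(s + 5)*(s + 6)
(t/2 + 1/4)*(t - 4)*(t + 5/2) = t^3/2 - t^2/2 - 43*t/8 - 5/2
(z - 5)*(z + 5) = z^2 - 25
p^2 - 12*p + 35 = (p - 7)*(p - 5)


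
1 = 1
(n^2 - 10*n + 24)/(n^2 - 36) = (n - 4)/(n + 6)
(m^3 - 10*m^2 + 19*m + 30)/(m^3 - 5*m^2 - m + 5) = (m - 6)/(m - 1)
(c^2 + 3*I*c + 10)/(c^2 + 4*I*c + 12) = (c + 5*I)/(c + 6*I)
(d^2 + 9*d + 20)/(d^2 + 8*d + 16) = (d + 5)/(d + 4)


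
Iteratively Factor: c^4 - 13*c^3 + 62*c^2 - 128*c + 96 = (c - 4)*(c^3 - 9*c^2 + 26*c - 24) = (c - 4)*(c - 2)*(c^2 - 7*c + 12) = (c - 4)*(c - 3)*(c - 2)*(c - 4)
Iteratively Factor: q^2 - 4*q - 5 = (q + 1)*(q - 5)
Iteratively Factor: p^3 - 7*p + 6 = (p - 2)*(p^2 + 2*p - 3) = (p - 2)*(p + 3)*(p - 1)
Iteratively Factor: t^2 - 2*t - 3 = (t + 1)*(t - 3)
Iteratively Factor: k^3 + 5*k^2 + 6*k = (k + 3)*(k^2 + 2*k) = (k + 2)*(k + 3)*(k)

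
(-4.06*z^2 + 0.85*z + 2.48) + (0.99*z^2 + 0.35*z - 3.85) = -3.07*z^2 + 1.2*z - 1.37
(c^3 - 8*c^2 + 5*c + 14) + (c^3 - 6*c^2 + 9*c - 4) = 2*c^3 - 14*c^2 + 14*c + 10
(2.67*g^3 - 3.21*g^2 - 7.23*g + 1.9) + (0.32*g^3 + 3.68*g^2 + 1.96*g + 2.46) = 2.99*g^3 + 0.47*g^2 - 5.27*g + 4.36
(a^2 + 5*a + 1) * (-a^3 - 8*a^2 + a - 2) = -a^5 - 13*a^4 - 40*a^3 - 5*a^2 - 9*a - 2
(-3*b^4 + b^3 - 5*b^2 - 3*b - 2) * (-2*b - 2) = 6*b^5 + 4*b^4 + 8*b^3 + 16*b^2 + 10*b + 4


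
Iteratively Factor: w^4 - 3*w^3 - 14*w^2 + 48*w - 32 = (w - 1)*(w^3 - 2*w^2 - 16*w + 32) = (w - 4)*(w - 1)*(w^2 + 2*w - 8) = (w - 4)*(w - 1)*(w + 4)*(w - 2)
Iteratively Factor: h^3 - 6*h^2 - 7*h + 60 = (h - 4)*(h^2 - 2*h - 15) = (h - 5)*(h - 4)*(h + 3)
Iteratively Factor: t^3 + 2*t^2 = (t)*(t^2 + 2*t) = t^2*(t + 2)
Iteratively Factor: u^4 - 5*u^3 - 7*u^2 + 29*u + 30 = (u + 2)*(u^3 - 7*u^2 + 7*u + 15) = (u + 1)*(u + 2)*(u^2 - 8*u + 15) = (u - 3)*(u + 1)*(u + 2)*(u - 5)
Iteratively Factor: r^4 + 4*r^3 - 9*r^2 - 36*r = (r - 3)*(r^3 + 7*r^2 + 12*r) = (r - 3)*(r + 4)*(r^2 + 3*r) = (r - 3)*(r + 3)*(r + 4)*(r)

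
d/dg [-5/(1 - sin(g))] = -5*cos(g)/(sin(g) - 1)^2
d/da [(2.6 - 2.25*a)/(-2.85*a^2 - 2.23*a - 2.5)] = (-6.4125*a^2 + 14.82*a + 11.423)/(8.1225*a^4 + 12.711*a^3 + 19.2229*a^2 + 11.15*a + 6.25)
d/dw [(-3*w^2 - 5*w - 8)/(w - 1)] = (-3*w^2 + 6*w + 13)/(w^2 - 2*w + 1)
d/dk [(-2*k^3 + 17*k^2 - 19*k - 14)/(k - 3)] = (-4*k^3 + 35*k^2 - 102*k + 71)/(k^2 - 6*k + 9)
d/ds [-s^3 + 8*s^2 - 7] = s*(16 - 3*s)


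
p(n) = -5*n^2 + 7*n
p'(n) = 7 - 10*n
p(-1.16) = -14.85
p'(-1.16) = 18.60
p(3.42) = -34.54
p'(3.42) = -27.20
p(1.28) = 0.77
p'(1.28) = -5.80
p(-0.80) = -8.80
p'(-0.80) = 15.00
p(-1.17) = -15.03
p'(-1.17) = 18.70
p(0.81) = 2.39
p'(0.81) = -1.10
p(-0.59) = -5.87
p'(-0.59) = 12.90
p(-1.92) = -31.87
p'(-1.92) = 26.20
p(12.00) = -636.00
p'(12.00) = -113.00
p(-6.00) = -222.00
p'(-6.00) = 67.00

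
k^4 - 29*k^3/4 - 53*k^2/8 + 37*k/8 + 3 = (k - 8)*(k - 3/4)*(k + 1/2)*(k + 1)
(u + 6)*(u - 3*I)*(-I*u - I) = -I*u^3 - 3*u^2 - 7*I*u^2 - 21*u - 6*I*u - 18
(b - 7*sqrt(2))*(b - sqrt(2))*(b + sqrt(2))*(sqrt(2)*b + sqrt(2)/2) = sqrt(2)*b^4 - 14*b^3 + sqrt(2)*b^3/2 - 7*b^2 - 2*sqrt(2)*b^2 - sqrt(2)*b + 28*b + 14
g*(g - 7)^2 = g^3 - 14*g^2 + 49*g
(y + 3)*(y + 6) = y^2 + 9*y + 18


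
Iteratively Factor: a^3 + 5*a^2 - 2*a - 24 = (a + 4)*(a^2 + a - 6) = (a - 2)*(a + 4)*(a + 3)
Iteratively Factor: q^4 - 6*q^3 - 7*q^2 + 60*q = (q + 3)*(q^3 - 9*q^2 + 20*q) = (q - 4)*(q + 3)*(q^2 - 5*q) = (q - 5)*(q - 4)*(q + 3)*(q)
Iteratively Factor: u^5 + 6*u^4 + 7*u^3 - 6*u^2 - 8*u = (u + 2)*(u^4 + 4*u^3 - u^2 - 4*u) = (u + 2)*(u + 4)*(u^3 - u) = (u + 1)*(u + 2)*(u + 4)*(u^2 - u) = u*(u + 1)*(u + 2)*(u + 4)*(u - 1)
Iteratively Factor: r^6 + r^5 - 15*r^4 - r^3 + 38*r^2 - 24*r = (r + 2)*(r^5 - r^4 - 13*r^3 + 25*r^2 - 12*r) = (r - 1)*(r + 2)*(r^4 - 13*r^2 + 12*r) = r*(r - 1)*(r + 2)*(r^3 - 13*r + 12) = r*(r - 1)*(r + 2)*(r + 4)*(r^2 - 4*r + 3) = r*(r - 3)*(r - 1)*(r + 2)*(r + 4)*(r - 1)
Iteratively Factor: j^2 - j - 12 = (j - 4)*(j + 3)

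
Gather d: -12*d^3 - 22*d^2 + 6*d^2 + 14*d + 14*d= -12*d^3 - 16*d^2 + 28*d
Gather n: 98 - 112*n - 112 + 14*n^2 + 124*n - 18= 14*n^2 + 12*n - 32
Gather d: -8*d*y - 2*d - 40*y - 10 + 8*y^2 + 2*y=d*(-8*y - 2) + 8*y^2 - 38*y - 10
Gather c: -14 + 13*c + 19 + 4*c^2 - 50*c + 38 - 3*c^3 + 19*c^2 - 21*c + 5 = -3*c^3 + 23*c^2 - 58*c + 48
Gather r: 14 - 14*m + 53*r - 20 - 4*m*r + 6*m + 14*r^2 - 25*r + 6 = -8*m + 14*r^2 + r*(28 - 4*m)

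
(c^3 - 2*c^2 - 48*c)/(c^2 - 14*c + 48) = c*(c + 6)/(c - 6)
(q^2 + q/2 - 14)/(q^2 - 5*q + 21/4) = 2*(q + 4)/(2*q - 3)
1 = 1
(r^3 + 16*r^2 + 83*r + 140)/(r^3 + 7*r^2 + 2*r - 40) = (r + 7)/(r - 2)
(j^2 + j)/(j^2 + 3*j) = (j + 1)/(j + 3)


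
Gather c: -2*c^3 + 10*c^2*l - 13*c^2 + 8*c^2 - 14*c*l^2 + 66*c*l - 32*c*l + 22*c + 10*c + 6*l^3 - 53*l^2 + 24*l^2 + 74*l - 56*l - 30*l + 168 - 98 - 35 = -2*c^3 + c^2*(10*l - 5) + c*(-14*l^2 + 34*l + 32) + 6*l^3 - 29*l^2 - 12*l + 35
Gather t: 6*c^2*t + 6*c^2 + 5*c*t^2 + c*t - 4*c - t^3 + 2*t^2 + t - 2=6*c^2 - 4*c - t^3 + t^2*(5*c + 2) + t*(6*c^2 + c + 1) - 2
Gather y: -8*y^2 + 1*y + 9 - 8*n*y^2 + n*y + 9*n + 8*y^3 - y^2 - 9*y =9*n + 8*y^3 + y^2*(-8*n - 9) + y*(n - 8) + 9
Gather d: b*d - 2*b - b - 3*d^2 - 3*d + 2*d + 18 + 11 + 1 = -3*b - 3*d^2 + d*(b - 1) + 30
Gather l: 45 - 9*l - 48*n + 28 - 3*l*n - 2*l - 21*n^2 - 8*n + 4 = l*(-3*n - 11) - 21*n^2 - 56*n + 77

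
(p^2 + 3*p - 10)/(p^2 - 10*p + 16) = (p + 5)/(p - 8)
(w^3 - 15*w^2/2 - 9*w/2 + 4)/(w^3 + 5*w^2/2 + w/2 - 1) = (w - 8)/(w + 2)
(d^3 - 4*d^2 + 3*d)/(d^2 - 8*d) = (d^2 - 4*d + 3)/(d - 8)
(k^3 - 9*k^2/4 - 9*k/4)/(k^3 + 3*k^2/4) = (k - 3)/k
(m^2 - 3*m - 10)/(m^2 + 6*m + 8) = (m - 5)/(m + 4)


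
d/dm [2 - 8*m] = -8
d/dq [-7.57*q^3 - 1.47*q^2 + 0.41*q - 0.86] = -22.71*q^2 - 2.94*q + 0.41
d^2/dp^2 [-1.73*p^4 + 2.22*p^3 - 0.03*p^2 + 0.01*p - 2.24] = -20.76*p^2 + 13.32*p - 0.06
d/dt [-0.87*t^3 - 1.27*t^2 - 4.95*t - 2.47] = -2.61*t^2 - 2.54*t - 4.95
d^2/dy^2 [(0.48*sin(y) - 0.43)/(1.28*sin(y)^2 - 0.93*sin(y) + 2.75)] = (-0.786432000000001*sin(y)^5 + 2.246656*sin(y)^4 + 10.174848*sin(y)^3 - 11.137165*sin(y)^2 - 9.596643*sin(y) + 4.738586)/(2.097152*sin(y)^6 - 4.571136*sin(y)^5 + 16.838016*sin(y)^4 - 20.445957*sin(y)^3 + 36.175425*sin(y)^2 - 21.099375*sin(y) + 20.796875)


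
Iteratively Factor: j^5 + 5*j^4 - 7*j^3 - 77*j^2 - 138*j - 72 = (j + 3)*(j^4 + 2*j^3 - 13*j^2 - 38*j - 24) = (j + 3)^2*(j^3 - j^2 - 10*j - 8) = (j - 4)*(j + 3)^2*(j^2 + 3*j + 2) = (j - 4)*(j + 2)*(j + 3)^2*(j + 1)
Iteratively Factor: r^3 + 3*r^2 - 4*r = (r)*(r^2 + 3*r - 4) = r*(r - 1)*(r + 4)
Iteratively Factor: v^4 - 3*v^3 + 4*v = (v)*(v^3 - 3*v^2 + 4) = v*(v - 2)*(v^2 - v - 2) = v*(v - 2)*(v + 1)*(v - 2)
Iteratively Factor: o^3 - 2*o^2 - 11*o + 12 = (o - 4)*(o^2 + 2*o - 3) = (o - 4)*(o - 1)*(o + 3)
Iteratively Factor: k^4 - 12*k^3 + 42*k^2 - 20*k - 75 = (k - 5)*(k^3 - 7*k^2 + 7*k + 15) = (k - 5)*(k + 1)*(k^2 - 8*k + 15) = (k - 5)^2*(k + 1)*(k - 3)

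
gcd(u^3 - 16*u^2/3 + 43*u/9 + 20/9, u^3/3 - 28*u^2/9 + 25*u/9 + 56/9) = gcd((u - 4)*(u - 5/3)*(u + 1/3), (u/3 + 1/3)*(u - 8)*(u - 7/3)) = 1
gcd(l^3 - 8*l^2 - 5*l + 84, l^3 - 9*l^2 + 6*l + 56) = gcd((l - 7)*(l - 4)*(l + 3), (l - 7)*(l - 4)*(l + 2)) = l^2 - 11*l + 28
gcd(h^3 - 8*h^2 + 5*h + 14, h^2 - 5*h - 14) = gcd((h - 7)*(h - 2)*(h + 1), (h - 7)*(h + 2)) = h - 7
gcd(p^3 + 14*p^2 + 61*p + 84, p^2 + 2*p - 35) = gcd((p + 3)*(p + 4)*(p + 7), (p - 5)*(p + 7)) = p + 7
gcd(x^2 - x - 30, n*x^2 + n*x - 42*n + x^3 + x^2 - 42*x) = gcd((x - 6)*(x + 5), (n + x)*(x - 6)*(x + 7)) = x - 6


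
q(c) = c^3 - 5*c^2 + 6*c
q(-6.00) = -432.00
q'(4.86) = 28.26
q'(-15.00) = 831.00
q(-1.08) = -13.57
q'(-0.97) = 18.52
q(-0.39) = -3.16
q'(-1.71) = 31.87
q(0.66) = 2.07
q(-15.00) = -4590.00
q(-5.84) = -404.74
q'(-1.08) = 20.30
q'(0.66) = 0.71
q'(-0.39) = 10.36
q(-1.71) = -29.88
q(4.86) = 25.85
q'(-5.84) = 166.72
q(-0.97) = -11.44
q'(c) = 3*c^2 - 10*c + 6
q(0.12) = 0.65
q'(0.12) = 4.84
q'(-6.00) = 174.00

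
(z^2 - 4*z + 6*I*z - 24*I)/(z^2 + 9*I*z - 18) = (z - 4)/(z + 3*I)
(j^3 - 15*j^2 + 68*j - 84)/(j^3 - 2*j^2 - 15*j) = (-j^3 + 15*j^2 - 68*j + 84)/(j*(-j^2 + 2*j + 15))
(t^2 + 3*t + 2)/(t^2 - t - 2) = (t + 2)/(t - 2)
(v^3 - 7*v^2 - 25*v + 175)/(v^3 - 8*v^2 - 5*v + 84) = (v^2 - 25)/(v^2 - v - 12)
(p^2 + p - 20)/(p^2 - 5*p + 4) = (p + 5)/(p - 1)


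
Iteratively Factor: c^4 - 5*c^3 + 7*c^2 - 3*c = (c - 1)*(c^3 - 4*c^2 + 3*c) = (c - 3)*(c - 1)*(c^2 - c) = (c - 3)*(c - 1)^2*(c)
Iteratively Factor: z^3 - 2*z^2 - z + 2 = (z - 2)*(z^2 - 1) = (z - 2)*(z - 1)*(z + 1)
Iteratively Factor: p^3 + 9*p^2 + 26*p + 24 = (p + 3)*(p^2 + 6*p + 8) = (p + 2)*(p + 3)*(p + 4)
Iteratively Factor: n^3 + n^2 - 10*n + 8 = (n - 2)*(n^2 + 3*n - 4) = (n - 2)*(n + 4)*(n - 1)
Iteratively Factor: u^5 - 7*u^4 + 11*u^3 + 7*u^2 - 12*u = (u)*(u^4 - 7*u^3 + 11*u^2 + 7*u - 12) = u*(u - 4)*(u^3 - 3*u^2 - u + 3) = u*(u - 4)*(u - 1)*(u^2 - 2*u - 3) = u*(u - 4)*(u - 1)*(u + 1)*(u - 3)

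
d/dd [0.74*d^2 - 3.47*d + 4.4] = 1.48*d - 3.47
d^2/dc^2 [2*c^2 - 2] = 4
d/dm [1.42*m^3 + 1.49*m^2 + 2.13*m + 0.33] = 4.26*m^2 + 2.98*m + 2.13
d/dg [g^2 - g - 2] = 2*g - 1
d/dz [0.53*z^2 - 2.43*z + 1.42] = 1.06*z - 2.43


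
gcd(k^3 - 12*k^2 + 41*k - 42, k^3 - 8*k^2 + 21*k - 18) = k^2 - 5*k + 6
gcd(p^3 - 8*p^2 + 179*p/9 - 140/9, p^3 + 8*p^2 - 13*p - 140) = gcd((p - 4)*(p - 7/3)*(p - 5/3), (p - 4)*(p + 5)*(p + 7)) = p - 4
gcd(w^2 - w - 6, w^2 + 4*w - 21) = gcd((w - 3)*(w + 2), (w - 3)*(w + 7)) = w - 3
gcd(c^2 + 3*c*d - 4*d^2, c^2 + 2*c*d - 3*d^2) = c - d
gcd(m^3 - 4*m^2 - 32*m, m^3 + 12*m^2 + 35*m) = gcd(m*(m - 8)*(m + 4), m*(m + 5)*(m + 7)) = m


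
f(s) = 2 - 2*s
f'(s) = -2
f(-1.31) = 4.62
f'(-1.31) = -2.00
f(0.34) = 1.32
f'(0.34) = -2.00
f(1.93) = -1.86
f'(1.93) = -2.00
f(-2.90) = 7.80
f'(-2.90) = -2.00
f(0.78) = 0.44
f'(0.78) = -2.00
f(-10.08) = 22.16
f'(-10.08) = -2.00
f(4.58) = -7.16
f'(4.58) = -2.00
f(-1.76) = 5.52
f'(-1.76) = -2.00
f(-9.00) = 20.00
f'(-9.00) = -2.00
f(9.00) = -16.00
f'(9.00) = -2.00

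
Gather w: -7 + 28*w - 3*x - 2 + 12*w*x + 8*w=w*(12*x + 36) - 3*x - 9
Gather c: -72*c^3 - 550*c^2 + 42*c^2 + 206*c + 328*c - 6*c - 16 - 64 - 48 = -72*c^3 - 508*c^2 + 528*c - 128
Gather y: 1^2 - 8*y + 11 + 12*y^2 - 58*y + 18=12*y^2 - 66*y + 30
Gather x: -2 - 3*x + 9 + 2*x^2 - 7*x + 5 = 2*x^2 - 10*x + 12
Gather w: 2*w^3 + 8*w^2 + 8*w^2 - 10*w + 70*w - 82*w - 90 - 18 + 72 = 2*w^3 + 16*w^2 - 22*w - 36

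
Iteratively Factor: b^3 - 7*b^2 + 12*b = (b - 4)*(b^2 - 3*b) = b*(b - 4)*(b - 3)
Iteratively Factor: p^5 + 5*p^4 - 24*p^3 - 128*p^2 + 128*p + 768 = (p + 4)*(p^4 + p^3 - 28*p^2 - 16*p + 192) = (p + 4)^2*(p^3 - 3*p^2 - 16*p + 48) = (p - 3)*(p + 4)^2*(p^2 - 16) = (p - 3)*(p + 4)^3*(p - 4)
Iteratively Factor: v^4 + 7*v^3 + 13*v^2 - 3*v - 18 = (v + 2)*(v^3 + 5*v^2 + 3*v - 9) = (v + 2)*(v + 3)*(v^2 + 2*v - 3) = (v - 1)*(v + 2)*(v + 3)*(v + 3)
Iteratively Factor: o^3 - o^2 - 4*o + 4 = (o - 1)*(o^2 - 4) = (o - 2)*(o - 1)*(o + 2)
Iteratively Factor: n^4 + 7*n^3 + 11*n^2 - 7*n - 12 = (n - 1)*(n^3 + 8*n^2 + 19*n + 12) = (n - 1)*(n + 4)*(n^2 + 4*n + 3) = (n - 1)*(n + 3)*(n + 4)*(n + 1)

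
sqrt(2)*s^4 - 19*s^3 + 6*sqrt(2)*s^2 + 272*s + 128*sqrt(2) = (s - 8*sqrt(2))*(s - 4*sqrt(2))*(s + 2*sqrt(2))*(sqrt(2)*s + 1)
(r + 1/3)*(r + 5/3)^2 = r^3 + 11*r^2/3 + 35*r/9 + 25/27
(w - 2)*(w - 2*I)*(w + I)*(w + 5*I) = w^4 - 2*w^3 + 4*I*w^3 + 7*w^2 - 8*I*w^2 - 14*w + 10*I*w - 20*I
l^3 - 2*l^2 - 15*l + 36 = (l - 3)^2*(l + 4)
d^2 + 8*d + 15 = (d + 3)*(d + 5)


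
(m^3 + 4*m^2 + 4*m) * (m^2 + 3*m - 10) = m^5 + 7*m^4 + 6*m^3 - 28*m^2 - 40*m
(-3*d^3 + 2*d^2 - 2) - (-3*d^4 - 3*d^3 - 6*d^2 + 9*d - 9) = 3*d^4 + 8*d^2 - 9*d + 7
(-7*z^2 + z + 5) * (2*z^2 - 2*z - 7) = -14*z^4 + 16*z^3 + 57*z^2 - 17*z - 35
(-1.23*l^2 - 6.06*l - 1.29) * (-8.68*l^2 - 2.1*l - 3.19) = 10.6764*l^4 + 55.1838*l^3 + 27.8469*l^2 + 22.0404*l + 4.1151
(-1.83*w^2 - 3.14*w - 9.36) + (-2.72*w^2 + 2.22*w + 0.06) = -4.55*w^2 - 0.92*w - 9.3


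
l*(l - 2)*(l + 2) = l^3 - 4*l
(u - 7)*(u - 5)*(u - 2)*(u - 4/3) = u^4 - 46*u^3/3 + 233*u^2/3 - 446*u/3 + 280/3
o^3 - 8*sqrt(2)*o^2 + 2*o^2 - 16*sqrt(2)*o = o*(o + 2)*(o - 8*sqrt(2))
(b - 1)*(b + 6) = b^2 + 5*b - 6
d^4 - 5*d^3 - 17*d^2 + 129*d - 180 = (d - 4)*(d - 3)^2*(d + 5)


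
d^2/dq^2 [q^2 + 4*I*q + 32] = 2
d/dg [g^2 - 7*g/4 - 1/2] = 2*g - 7/4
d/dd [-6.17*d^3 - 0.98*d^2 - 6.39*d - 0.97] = -18.51*d^2 - 1.96*d - 6.39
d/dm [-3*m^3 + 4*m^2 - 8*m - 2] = -9*m^2 + 8*m - 8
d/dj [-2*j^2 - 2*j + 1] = -4*j - 2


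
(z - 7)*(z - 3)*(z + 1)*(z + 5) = z^4 - 4*z^3 - 34*z^2 + 76*z + 105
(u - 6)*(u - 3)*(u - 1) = u^3 - 10*u^2 + 27*u - 18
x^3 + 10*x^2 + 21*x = x*(x + 3)*(x + 7)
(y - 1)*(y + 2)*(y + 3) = y^3 + 4*y^2 + y - 6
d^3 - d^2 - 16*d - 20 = (d - 5)*(d + 2)^2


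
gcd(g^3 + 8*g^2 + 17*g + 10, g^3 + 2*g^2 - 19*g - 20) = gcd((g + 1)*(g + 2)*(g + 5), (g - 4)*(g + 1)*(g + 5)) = g^2 + 6*g + 5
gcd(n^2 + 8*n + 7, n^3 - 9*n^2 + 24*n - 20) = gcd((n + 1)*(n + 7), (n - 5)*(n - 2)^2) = 1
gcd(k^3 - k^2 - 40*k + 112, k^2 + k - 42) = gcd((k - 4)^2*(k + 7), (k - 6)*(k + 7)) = k + 7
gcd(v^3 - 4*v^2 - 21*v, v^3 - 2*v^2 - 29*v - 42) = v^2 - 4*v - 21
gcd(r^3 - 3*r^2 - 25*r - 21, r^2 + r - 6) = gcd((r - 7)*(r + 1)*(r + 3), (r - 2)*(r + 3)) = r + 3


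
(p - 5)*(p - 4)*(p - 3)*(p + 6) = p^4 - 6*p^3 - 25*p^2 + 222*p - 360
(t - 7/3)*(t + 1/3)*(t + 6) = t^3 + 4*t^2 - 115*t/9 - 14/3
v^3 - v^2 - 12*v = v*(v - 4)*(v + 3)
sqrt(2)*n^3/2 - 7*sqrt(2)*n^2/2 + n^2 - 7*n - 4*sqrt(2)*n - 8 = (n - 8)*(n + 1)*(sqrt(2)*n/2 + 1)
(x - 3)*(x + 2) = x^2 - x - 6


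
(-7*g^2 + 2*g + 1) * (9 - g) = 7*g^3 - 65*g^2 + 17*g + 9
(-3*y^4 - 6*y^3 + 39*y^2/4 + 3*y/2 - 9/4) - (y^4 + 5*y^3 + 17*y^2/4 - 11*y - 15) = -4*y^4 - 11*y^3 + 11*y^2/2 + 25*y/2 + 51/4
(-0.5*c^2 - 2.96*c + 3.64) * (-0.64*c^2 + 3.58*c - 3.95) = 0.32*c^4 + 0.1044*c^3 - 10.9514*c^2 + 24.7232*c - 14.378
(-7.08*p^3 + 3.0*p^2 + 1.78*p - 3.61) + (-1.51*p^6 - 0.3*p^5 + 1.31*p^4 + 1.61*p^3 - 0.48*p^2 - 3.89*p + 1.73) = -1.51*p^6 - 0.3*p^5 + 1.31*p^4 - 5.47*p^3 + 2.52*p^2 - 2.11*p - 1.88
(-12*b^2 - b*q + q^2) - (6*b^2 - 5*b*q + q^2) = -18*b^2 + 4*b*q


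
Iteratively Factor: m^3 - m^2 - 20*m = (m - 5)*(m^2 + 4*m) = (m - 5)*(m + 4)*(m)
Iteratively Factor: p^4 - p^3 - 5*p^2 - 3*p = (p)*(p^3 - p^2 - 5*p - 3) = p*(p + 1)*(p^2 - 2*p - 3) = p*(p + 1)^2*(p - 3)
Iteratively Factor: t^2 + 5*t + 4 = (t + 4)*(t + 1)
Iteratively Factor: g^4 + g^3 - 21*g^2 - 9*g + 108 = (g - 3)*(g^3 + 4*g^2 - 9*g - 36) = (g - 3)*(g + 4)*(g^2 - 9) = (g - 3)^2*(g + 4)*(g + 3)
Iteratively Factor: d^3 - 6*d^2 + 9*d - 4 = (d - 1)*(d^2 - 5*d + 4) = (d - 4)*(d - 1)*(d - 1)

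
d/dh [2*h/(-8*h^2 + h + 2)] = 4*(4*h^2 + 1)/(64*h^4 - 16*h^3 - 31*h^2 + 4*h + 4)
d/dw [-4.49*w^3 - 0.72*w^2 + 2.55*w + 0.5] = -13.47*w^2 - 1.44*w + 2.55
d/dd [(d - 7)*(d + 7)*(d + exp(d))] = d^2*exp(d) + 3*d^2 + 2*d*exp(d) - 49*exp(d) - 49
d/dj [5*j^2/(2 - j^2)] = 20*j/(j^2 - 2)^2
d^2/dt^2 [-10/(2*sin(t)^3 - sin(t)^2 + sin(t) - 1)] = 10*(36*sin(t)^5 - 22*sin(t)^4 - 40*sin(t)^3 + 47*sin(t)^2 - 21*sin(t) - 5)*sin(t)/(2*sin(t)^3 - sin(t)^2 + sin(t) - 1)^3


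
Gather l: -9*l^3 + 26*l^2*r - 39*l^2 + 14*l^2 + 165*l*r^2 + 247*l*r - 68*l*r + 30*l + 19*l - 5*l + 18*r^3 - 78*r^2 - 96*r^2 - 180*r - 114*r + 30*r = -9*l^3 + l^2*(26*r - 25) + l*(165*r^2 + 179*r + 44) + 18*r^3 - 174*r^2 - 264*r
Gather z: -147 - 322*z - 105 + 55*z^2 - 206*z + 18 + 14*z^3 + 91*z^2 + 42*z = 14*z^3 + 146*z^2 - 486*z - 234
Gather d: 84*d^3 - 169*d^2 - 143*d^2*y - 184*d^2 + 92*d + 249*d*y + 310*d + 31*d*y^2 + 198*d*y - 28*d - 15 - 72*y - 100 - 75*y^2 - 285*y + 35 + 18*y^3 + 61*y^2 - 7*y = 84*d^3 + d^2*(-143*y - 353) + d*(31*y^2 + 447*y + 374) + 18*y^3 - 14*y^2 - 364*y - 80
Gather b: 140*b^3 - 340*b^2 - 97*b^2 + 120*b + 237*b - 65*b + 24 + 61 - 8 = 140*b^3 - 437*b^2 + 292*b + 77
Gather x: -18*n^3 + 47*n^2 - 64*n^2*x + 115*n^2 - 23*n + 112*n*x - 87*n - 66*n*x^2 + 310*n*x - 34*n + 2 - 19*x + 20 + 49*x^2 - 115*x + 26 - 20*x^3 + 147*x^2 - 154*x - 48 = -18*n^3 + 162*n^2 - 144*n - 20*x^3 + x^2*(196 - 66*n) + x*(-64*n^2 + 422*n - 288)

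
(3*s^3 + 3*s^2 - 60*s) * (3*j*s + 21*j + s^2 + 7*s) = 9*j*s^4 + 72*j*s^3 - 117*j*s^2 - 1260*j*s + 3*s^5 + 24*s^4 - 39*s^3 - 420*s^2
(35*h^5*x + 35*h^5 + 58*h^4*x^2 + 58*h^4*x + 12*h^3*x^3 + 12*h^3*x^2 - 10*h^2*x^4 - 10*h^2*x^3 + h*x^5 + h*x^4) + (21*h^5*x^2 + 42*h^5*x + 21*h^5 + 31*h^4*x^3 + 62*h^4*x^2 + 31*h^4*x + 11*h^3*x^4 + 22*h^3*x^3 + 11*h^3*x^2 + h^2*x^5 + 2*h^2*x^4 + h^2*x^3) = 21*h^5*x^2 + 77*h^5*x + 56*h^5 + 31*h^4*x^3 + 120*h^4*x^2 + 89*h^4*x + 11*h^3*x^4 + 34*h^3*x^3 + 23*h^3*x^2 + h^2*x^5 - 8*h^2*x^4 - 9*h^2*x^3 + h*x^5 + h*x^4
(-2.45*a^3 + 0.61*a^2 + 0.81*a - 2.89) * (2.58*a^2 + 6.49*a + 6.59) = -6.321*a^5 - 14.3267*a^4 - 10.0968*a^3 + 1.8206*a^2 - 13.4182*a - 19.0451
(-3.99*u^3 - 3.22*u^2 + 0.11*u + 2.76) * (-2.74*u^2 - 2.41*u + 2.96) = 10.9326*u^5 + 18.4387*u^4 - 4.3516*u^3 - 17.3587*u^2 - 6.326*u + 8.1696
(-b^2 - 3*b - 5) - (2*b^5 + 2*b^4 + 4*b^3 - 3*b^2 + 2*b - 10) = -2*b^5 - 2*b^4 - 4*b^3 + 2*b^2 - 5*b + 5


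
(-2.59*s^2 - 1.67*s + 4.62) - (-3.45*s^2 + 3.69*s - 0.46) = 0.86*s^2 - 5.36*s + 5.08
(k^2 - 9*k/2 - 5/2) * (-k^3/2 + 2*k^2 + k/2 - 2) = -k^5/2 + 17*k^4/4 - 29*k^3/4 - 37*k^2/4 + 31*k/4 + 5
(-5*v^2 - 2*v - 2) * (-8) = 40*v^2 + 16*v + 16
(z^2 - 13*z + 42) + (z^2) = 2*z^2 - 13*z + 42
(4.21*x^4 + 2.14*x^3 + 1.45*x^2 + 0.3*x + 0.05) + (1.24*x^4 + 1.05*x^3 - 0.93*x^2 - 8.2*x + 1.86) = 5.45*x^4 + 3.19*x^3 + 0.52*x^2 - 7.9*x + 1.91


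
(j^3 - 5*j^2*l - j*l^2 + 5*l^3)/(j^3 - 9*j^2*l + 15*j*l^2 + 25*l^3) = (j - l)/(j - 5*l)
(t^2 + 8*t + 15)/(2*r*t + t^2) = (t^2 + 8*t + 15)/(t*(2*r + t))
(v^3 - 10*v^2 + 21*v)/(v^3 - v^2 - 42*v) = (v - 3)/(v + 6)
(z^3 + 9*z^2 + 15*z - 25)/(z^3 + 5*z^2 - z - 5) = (z + 5)/(z + 1)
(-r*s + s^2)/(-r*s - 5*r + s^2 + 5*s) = s/(s + 5)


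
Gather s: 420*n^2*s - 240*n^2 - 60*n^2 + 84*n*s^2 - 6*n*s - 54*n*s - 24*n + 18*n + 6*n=-300*n^2 + 84*n*s^2 + s*(420*n^2 - 60*n)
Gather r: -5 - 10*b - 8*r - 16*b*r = -10*b + r*(-16*b - 8) - 5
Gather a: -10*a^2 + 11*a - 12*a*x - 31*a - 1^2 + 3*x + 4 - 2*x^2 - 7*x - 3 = -10*a^2 + a*(-12*x - 20) - 2*x^2 - 4*x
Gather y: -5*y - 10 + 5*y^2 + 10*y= 5*y^2 + 5*y - 10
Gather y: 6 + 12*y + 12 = 12*y + 18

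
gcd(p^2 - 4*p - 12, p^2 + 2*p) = p + 2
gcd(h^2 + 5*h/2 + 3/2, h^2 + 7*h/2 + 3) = h + 3/2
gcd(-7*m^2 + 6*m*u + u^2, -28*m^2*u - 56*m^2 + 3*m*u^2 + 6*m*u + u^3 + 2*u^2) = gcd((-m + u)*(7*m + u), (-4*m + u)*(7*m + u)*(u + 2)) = 7*m + u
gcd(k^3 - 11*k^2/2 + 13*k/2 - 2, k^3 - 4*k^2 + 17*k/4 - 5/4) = k^2 - 3*k/2 + 1/2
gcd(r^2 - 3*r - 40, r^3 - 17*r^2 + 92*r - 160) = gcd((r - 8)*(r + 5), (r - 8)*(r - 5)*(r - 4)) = r - 8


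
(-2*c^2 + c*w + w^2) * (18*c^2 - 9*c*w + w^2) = -36*c^4 + 36*c^3*w + 7*c^2*w^2 - 8*c*w^3 + w^4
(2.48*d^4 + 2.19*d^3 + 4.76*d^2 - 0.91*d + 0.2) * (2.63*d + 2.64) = 6.5224*d^5 + 12.3069*d^4 + 18.3004*d^3 + 10.1731*d^2 - 1.8764*d + 0.528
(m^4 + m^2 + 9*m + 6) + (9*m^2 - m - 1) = m^4 + 10*m^2 + 8*m + 5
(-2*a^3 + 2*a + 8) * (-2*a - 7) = 4*a^4 + 14*a^3 - 4*a^2 - 30*a - 56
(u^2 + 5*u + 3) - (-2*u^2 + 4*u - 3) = 3*u^2 + u + 6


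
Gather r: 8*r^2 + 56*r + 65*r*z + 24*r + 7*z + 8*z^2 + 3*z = 8*r^2 + r*(65*z + 80) + 8*z^2 + 10*z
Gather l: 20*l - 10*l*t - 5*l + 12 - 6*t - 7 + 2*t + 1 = l*(15 - 10*t) - 4*t + 6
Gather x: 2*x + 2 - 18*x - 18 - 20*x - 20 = -36*x - 36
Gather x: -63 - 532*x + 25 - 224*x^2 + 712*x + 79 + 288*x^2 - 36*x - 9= 64*x^2 + 144*x + 32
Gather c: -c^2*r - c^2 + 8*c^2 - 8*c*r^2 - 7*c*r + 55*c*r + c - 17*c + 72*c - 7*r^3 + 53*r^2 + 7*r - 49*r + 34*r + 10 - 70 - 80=c^2*(7 - r) + c*(-8*r^2 + 48*r + 56) - 7*r^3 + 53*r^2 - 8*r - 140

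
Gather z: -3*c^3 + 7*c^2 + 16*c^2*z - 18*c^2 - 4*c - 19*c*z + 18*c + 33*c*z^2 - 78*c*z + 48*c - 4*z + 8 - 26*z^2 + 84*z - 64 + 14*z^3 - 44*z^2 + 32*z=-3*c^3 - 11*c^2 + 62*c + 14*z^3 + z^2*(33*c - 70) + z*(16*c^2 - 97*c + 112) - 56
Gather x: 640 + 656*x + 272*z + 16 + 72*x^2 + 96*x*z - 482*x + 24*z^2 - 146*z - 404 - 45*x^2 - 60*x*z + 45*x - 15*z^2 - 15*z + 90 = 27*x^2 + x*(36*z + 219) + 9*z^2 + 111*z + 342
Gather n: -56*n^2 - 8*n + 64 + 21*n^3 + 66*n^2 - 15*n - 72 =21*n^3 + 10*n^2 - 23*n - 8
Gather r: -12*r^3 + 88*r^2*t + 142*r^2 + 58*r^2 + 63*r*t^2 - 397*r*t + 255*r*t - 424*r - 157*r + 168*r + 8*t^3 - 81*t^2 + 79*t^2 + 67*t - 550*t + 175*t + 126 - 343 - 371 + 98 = -12*r^3 + r^2*(88*t + 200) + r*(63*t^2 - 142*t - 413) + 8*t^3 - 2*t^2 - 308*t - 490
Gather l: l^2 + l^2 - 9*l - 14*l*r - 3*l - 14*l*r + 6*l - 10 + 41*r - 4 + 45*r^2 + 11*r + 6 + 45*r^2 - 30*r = 2*l^2 + l*(-28*r - 6) + 90*r^2 + 22*r - 8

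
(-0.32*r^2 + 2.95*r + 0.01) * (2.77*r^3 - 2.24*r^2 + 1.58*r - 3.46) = -0.8864*r^5 + 8.8883*r^4 - 7.0859*r^3 + 5.7458*r^2 - 10.1912*r - 0.0346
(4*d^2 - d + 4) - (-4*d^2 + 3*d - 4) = 8*d^2 - 4*d + 8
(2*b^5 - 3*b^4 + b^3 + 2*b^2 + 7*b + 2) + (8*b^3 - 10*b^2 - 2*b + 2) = 2*b^5 - 3*b^4 + 9*b^3 - 8*b^2 + 5*b + 4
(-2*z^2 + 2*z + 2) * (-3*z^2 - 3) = 6*z^4 - 6*z^3 - 6*z - 6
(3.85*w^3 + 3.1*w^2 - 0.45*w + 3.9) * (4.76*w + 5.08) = 18.326*w^4 + 34.314*w^3 + 13.606*w^2 + 16.278*w + 19.812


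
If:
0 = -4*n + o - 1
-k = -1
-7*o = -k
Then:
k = 1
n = -3/14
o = 1/7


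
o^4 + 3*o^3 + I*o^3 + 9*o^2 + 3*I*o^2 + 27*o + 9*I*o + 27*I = (o + 3)*(o - 3*I)*(o + I)*(o + 3*I)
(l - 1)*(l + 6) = l^2 + 5*l - 6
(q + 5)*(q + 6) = q^2 + 11*q + 30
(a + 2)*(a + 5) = a^2 + 7*a + 10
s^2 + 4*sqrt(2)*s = s*(s + 4*sqrt(2))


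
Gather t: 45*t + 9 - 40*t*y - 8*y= t*(45 - 40*y) - 8*y + 9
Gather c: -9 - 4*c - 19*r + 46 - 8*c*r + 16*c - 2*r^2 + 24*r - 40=c*(12 - 8*r) - 2*r^2 + 5*r - 3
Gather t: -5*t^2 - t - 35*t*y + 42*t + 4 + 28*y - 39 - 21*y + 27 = -5*t^2 + t*(41 - 35*y) + 7*y - 8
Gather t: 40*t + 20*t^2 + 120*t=20*t^2 + 160*t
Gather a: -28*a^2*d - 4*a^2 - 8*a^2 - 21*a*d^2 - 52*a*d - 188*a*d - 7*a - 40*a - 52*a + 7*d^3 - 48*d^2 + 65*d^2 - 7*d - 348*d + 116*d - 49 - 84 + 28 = a^2*(-28*d - 12) + a*(-21*d^2 - 240*d - 99) + 7*d^3 + 17*d^2 - 239*d - 105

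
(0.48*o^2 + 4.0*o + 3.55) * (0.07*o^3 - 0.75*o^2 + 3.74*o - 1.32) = 0.0336*o^5 - 0.08*o^4 - 0.9563*o^3 + 11.6639*o^2 + 7.997*o - 4.686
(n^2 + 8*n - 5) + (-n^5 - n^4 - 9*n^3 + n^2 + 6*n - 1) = -n^5 - n^4 - 9*n^3 + 2*n^2 + 14*n - 6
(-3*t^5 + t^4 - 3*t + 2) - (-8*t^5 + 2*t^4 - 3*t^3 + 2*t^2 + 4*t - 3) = 5*t^5 - t^4 + 3*t^3 - 2*t^2 - 7*t + 5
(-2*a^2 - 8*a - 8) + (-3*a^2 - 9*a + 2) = -5*a^2 - 17*a - 6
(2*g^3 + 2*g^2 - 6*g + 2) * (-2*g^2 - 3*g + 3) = -4*g^5 - 10*g^4 + 12*g^3 + 20*g^2 - 24*g + 6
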